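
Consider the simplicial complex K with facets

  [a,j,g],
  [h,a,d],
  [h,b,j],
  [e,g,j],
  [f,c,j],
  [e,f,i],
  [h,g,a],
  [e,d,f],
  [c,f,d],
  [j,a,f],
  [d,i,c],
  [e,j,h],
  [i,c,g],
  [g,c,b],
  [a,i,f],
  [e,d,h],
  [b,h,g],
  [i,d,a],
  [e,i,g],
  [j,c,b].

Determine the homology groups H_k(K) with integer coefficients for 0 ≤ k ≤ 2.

We work with the vertex ordering a < b < c < d < e < f < g < h < i < j. The simplices of K, each written with vertices in increasing order, are:

  0-simplices (10): a, b, c, d, e, f, g, h, i, j
  1-simplices (30): ad, af, ag, ah, ai, aj, bc, bg, bh, bj, cd, cf, cg, ci, cj, de, df, dh, di, ef, eg, eh, ei, ej, fi, fj, gh, gi, gj, hj
  2-simplices (20): adh, adi, afi, afj, agh, agj, bcg, bcj, bgh, bhj, cdf, cdi, cfj, cgi, def, deh, efi, egi, egj, ehj

giving chain groups C_0 ≅ Z^10, C_1 ≅ Z^30, C_2 ≅ Z^20.

∂_1: C_1 → C_0 is given by ∂[p,q] = [q] − [p].
The 10×30 boundary matrix has rank 9 and Smith normal form diag(1,1,1,1,1,1,1,1,1).

The boundary map ∂_2: C_2 → C_1 maps a triangle to the signed sum of its edges. For instance
  ∂afi = fi − ai + af,
  ∂afj = fj − aj + af.
This gives a 30×20 integer matrix of rank 20; reducing to Smith normal form yields diagonal entries (1,1,1,1,1,1,1,1,1,1,1,1,1,1,1,1,1,1,1,2).

Now H_k = ker ∂_k / im ∂_{k+1}, so:

  H_0: rank C_0 − rank ∂_1 = 10 − 9 = 1, and the invariant factors of ∂_1 are all 1, so H_0 = Z.
  H_1: rank ker ∂_1 − rank ∂_2 = (30 − 9) − 20 = 1, and ∂_2 has invariant factor 2 > 1, so H_1 = Z × Z/2.
  H_2: rank ker ∂_2 − rank ∂_3 = (20 − 20) − 0 = 0, and there is no ∂_3, so H_2 = 0.

As a check, the Euler characteristic is 10 − 30 + 20 = 0, which agrees with 1 − 1 + 0 = 0.
(K is a triangulation of the Klein bottle.)

H_0 ≅ Z,  H_1 ≅ Z × Z/2,  H_2 = 0.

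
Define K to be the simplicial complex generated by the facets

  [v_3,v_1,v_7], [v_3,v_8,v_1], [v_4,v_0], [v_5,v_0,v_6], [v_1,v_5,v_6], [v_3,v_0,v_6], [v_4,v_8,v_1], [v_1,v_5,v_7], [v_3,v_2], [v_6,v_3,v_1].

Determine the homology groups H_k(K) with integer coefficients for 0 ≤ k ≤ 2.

H_0 = Z,  H_1 = Z,  H_2 = 0.

We work with the vertex ordering v_0 < v_1 < v_2 < v_3 < v_4 < v_5 < v_6 < v_7 < v_8. The simplices of K, each written with vertices in increasing order, are:

  0-simplices (9): [v_0], [v_1], [v_2], [v_3], [v_4], [v_5], [v_6], [v_7], [v_8]
  1-simplices (17): (17 of them)
  2-simplices (8): [v_0,v_3,v_6], [v_0,v_5,v_6], [v_1,v_3,v_6], [v_1,v_3,v_7], [v_1,v_3,v_8], [v_1,v_4,v_8], [v_1,v_5,v_6], [v_1,v_5,v_7]

so the chain groups are C_0 ≅ Z^9, C_1 ≅ Z^17, C_2 ≅ Z^8.

The boundary map ∂_1: C_1 → C_0 maps an edge to its endpoints' difference, ∂[p,q] = q − p.
As a 9×17 matrix over Z this has rank 8, with invariant factors (1,1,1,1,1,1,1,1).

∂_2: C_2 → C_1 acts by ∂[p,q,r] = [q,r] − [p,r] + [p,q]. For instance
  ∂[v_0,v_5,v_6] = [v_5,v_6] − [v_0,v_6] + [v_0,v_5],
  ∂[v_1,v_3,v_6] = [v_3,v_6] − [v_1,v_6] + [v_1,v_3].
This gives a 17×8 integer matrix of rank 8; reducing to Smith normal form yields diagonal entries (1,1,1,1,1,1,1,1).

Computing H_k = (kernel of ∂_k) / (image of ∂_{k+1}):

  H_0: rank C_0 − rank ∂_1 = 9 − 8 = 1, and the invariant factors of ∂_1 are all 1, so H_0 ≅ Z.
  H_1: rank ker ∂_1 − rank ∂_2 = (17 − 8) − 8 = 1, and the invariant factors of ∂_2 are all 1, so H_1 ≅ Z.
  H_2: rank ker ∂_2 − rank ∂_3 = (8 − 8) − 0 = 0, and there is no ∂_3, so H_2 ≅ 0.

As a check, the Euler characteristic is 9 − 17 + 8 = 0, which agrees with 1 − 1 + 0 = 0.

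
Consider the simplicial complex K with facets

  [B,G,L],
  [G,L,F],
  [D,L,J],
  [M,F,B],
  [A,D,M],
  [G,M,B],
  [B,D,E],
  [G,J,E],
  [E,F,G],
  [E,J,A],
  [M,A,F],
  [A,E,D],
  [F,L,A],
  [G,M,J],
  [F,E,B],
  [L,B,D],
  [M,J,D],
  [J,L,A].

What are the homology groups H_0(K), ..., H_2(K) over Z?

H_0 ≅ Z,  H_1 ≅ Z ⊕ Z_2,  H_2 = 0.

Take the total order A < B < D < E < F < G < J < L < M on the vertex set. Then K (dimension 2) consists of the simplices:

  0-simplices (9): A, B, D, E, F, G, J, L, M
  1-simplices (27): AD, AE, AF, AJ, AL, AM, BD, BE, BF, BG, BL, BM, DE, DJ, DL, DM, EF, EG, EJ, FG, FL, FM, GJ, GL, GM, JL, JM
  2-simplices (18): ADE, ADM, AEJ, AFL, AFM, AJL, BDE, BDL, BEF, BFM, BGL, BGM, DJL, DJM, EFG, EGJ, FGL, GJM

Hence C_0 ≅ Z^9, C_1 ≅ Z^27, C_2 ≅ Z^18.

∂_1: C_1 → C_0 sends each edge [p,q] (with p < q) to q − p.
This gives a 9×27 integer matrix of rank 8; reducing to Smith normal form yields diagonal entries (1,1,1,1,1,1,1,1).

∂_2: C_2 → C_1 sends each 2-simplex [p,q,r] to [q,r] − [p,r] + [p,q]. For instance
  ∂AEJ = EJ − AJ + AE,
  ∂EFG = FG − EG + EF.
This gives a 27×18 integer matrix of rank 18; reducing to Smith normal form yields diagonal entries (1,1,1,1,1,1,1,1,1,1,1,1,1,1,1,1,1,2).

From H_k ≅ ker(∂_k) / im(∂_{k+1}) we obtain:

  H_0: rank C_0 − rank ∂_1 = 9 − 8 = 1, and the invariant factors of ∂_1 are all 1, so H_0 = Z.
  H_1: rank ker ∂_1 − rank ∂_2 = (27 − 8) − 18 = 1, and ∂_2 has invariant factor 2 > 1, so H_1 = Z ⊕ Z_2.
  H_2: rank ker ∂_2 − rank ∂_3 = (18 − 18) − 0 = 0, and there is no ∂_3, so H_2 = 0.

As a check, the Euler characteristic is 9 − 27 + 18 = 0, which agrees with 1 − 1 + 0 = 0.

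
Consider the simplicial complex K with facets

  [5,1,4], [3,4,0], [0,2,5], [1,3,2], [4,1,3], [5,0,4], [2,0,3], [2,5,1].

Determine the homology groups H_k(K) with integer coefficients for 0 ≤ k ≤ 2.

Order the vertices as 0 < 1 < 2 < 3 < 4 < 5. Listing each simplex with vertices in this order, K has dimension 2 with simplices:

  0-simplices (6): [0], [1], [2], [3], [4], [5]
  1-simplices (12): [0,2], [0,3], [0,4], [0,5], [1,2], [1,3], [1,4], [1,5], [2,3], [2,5], [3,4], [4,5]
  2-simplices (8): [0,2,3], [0,2,5], [0,3,4], [0,4,5], [1,2,3], [1,2,5], [1,3,4], [1,4,5]

giving chain groups C_0 ≅ Z^6, C_1 ≅ Z^12, C_2 ≅ Z^8.

Boundary ∂_1: C_1 → C_0 maps an edge to its endpoints' difference, ∂[p,q] = q − p. For instance
  ∂[0,2] = [2] − [0].
This gives a 6×12 integer matrix of rank 5; reducing to Smith normal form yields diagonal entries (1,1,1,1,1).

∂_2: C_2 → C_1 maps a triangle to the signed sum of its edges. For instance
  ∂[1,4,5] = [4,5] − [1,5] + [1,4],
  ∂[1,3,4] = [3,4] − [1,4] + [1,3].
This gives a 12×8 integer matrix of rank 7; reducing to Smith normal form yields diagonal entries (1,1,1,1,1,1,1).

From H_k ≅ ker(∂_k) / im(∂_{k+1}) we obtain:

  H_0: rank C_0 − rank ∂_1 = 6 − 5 = 1, and the invariant factors of ∂_1 are all 1, so H_0 ≅ Z.
  H_1: rank ker ∂_1 − rank ∂_2 = (12 − 5) − 7 = 0, and the invariant factors of ∂_2 are all 1, so H_1 ≅ 0.
  H_2: rank ker ∂_2 − rank ∂_3 = (8 − 7) − 0 = 1, and there is no ∂_3, so H_2 ≅ Z.

As a check, the Euler characteristic is 6 − 12 + 8 = 2, which agrees with 1 − 0 + 1 = 2.

H_0 = Z,  H_1 = 0,  H_2 = Z.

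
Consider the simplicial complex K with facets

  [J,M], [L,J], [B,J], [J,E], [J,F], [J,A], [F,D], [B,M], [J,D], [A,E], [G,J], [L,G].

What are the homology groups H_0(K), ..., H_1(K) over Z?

H_0 = Z,  H_1 = Z^4.

Fix the vertex order A < B < D < E < F < G < J < L < M and write every simplex with vertices in increasing order. Then dim K = 1 and the simplices of K are:

  0-simplices (9): A, B, D, E, F, G, J, L, M
  1-simplices (12): AE, AJ, BJ, BM, DF, DJ, EJ, FJ, GJ, GL, JL, JM

so the chain groups are C_0 ≅ Z^9, C_1 ≅ Z^12.

∂_1: C_1 → C_0 sends each edge [p,q] (with p < q) to q − p. For instance
  ∂GL = L − G.
This gives a 9×12 integer matrix of rank 8; reducing to Smith normal form yields diagonal entries (1,1,1,1,1,1,1,1).

From H_k ≅ ker(∂_k) / im(∂_{k+1}) we obtain:

  H_0: rank C_0 − rank ∂_1 = 9 − 8 = 1, and the invariant factors of ∂_1 are all 1, so H_0 = Z.
  H_1: rank ker ∂_1 − rank ∂_2 = (12 − 8) − 0 = 4, and there is no ∂_2, so H_1 = Z^4.

(K is a triangulation of a wedge of 4 circles.)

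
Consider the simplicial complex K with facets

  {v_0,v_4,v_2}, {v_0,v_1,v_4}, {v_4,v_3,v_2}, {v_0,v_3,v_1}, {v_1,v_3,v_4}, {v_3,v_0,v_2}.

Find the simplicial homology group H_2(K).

H_2 ≅ Z.

Order the vertices as v_0 < v_1 < v_2 < v_3 < v_4. Listing each simplex with vertices in this order, K has dimension 2 with simplices:

  0-simplices (5): [v_0], [v_1], [v_2], [v_3], [v_4]
  1-simplices (9): [v_0,v_1], [v_0,v_2], [v_0,v_3], [v_0,v_4], [v_1,v_3], [v_1,v_4], [v_2,v_3], [v_2,v_4], [v_3,v_4]
  2-simplices (6): [v_0,v_1,v_3], [v_0,v_1,v_4], [v_0,v_2,v_3], [v_0,v_2,v_4], [v_1,v_3,v_4], [v_2,v_3,v_4]

Hence C_0 ≅ Z^5, C_1 ≅ Z^9, C_2 ≅ Z^6.

The boundary map ∂_1: C_1 → C_0 maps an edge to its endpoints' difference, ∂[p,q] = q − p. For instance
  ∂[v_0,v_1] = [v_1] − [v_0].
The resulting 5×9 matrix has rank 4, and its Smith normal form has invariant factors (1,1,1,1).

∂_2: C_2 → C_1 acts by ∂[p,q,r] = [q,r] − [p,r] + [p,q]. For instance
  ∂[v_0,v_1,v_4] = [v_1,v_4] − [v_0,v_4] + [v_0,v_1],
  ∂[v_0,v_1,v_3] = [v_1,v_3] − [v_0,v_3] + [v_0,v_1].
The 9×6 boundary matrix has rank 5 and Smith normal form diag(1,1,1,1,1).

From H_k ≅ ker(∂_k) / im(∂_{k+1}) we obtain:

  H_2: rank ker ∂_2 − rank ∂_3 = (6 − 5) − 0 = 1, and there is no ∂_3, so H_2 ≅ Z.

(K is a triangulation of the 2-sphere S^2.)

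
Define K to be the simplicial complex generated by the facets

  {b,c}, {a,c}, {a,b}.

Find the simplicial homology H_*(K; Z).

Fix the vertex order a < b < c and write every simplex with vertices in increasing order. Then dim K = 1 and the simplices of K are:

  0-simplices (3): a, b, c
  1-simplices (3): ab, ac, bc

Hence C_0 ≅ Z^3, C_1 ≅ Z^3.

Boundary ∂_1: C_1 → C_0 maps an edge to its endpoints' difference, ∂[p,q] = q − p. For instance
  ∂ac = c − a.
As a 3×3 matrix over Z this has rank 2, with invariant factors (1,1).

Now H_k = ker ∂_k / im ∂_{k+1}, so:

  H_0: rank C_0 − rank ∂_1 = 3 − 2 = 1, and the invariant factors of ∂_1 are all 1, so H_0 = Z.
  H_1: rank ker ∂_1 − rank ∂_2 = (3 − 2) − 0 = 1, and there is no ∂_2, so H_1 = Z.

H_0 ≅ Z,  H_1 ≅ Z.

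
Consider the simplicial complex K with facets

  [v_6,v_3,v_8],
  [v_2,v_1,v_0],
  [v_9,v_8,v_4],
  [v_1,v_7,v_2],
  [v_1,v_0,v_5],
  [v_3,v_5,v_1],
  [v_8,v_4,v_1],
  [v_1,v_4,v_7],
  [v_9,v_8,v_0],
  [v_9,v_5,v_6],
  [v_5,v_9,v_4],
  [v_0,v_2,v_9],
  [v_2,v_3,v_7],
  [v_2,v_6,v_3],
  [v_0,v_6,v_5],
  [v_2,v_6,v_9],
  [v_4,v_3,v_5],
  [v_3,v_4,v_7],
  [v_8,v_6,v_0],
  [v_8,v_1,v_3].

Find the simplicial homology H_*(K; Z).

Order the vertices as v_0 < v_1 < v_2 < v_3 < v_4 < v_5 < v_6 < v_7 < v_8 < v_9. Listing each simplex with vertices in this order, K has dimension 2 with simplices:

  0-simplices (10): [v_0], [v_1], [v_2], [v_3], [v_4], [v_5], [v_6], [v_7], [v_8], [v_9]
  1-simplices (30): (30 of them)
  2-simplices (20): (20 of them)

Hence C_0 ≅ Z^10, C_1 ≅ Z^30, C_2 ≅ Z^20.

Boundary ∂_1: C_1 → C_0 sends each edge [p,q] (with p < q) to q − p. For instance
  ∂[v_4,v_5] = [v_5] − [v_4].
The resulting 10×30 matrix has rank 9, and its Smith normal form has invariant factors (1,1,1,1,1,1,1,1,1).

The boundary map ∂_2: C_2 → C_1 acts by ∂[p,q,r] = [q,r] − [p,r] + [p,q]. For instance
  ∂[v_1,v_4,v_8] = [v_4,v_8] − [v_1,v_8] + [v_1,v_4],
  ∂[v_1,v_3,v_8] = [v_3,v_8] − [v_1,v_8] + [v_1,v_3].
As a 30×20 matrix over Z this has rank 20, with invariant factors (1,1,1,1,1,1,1,1,1,1,1,1,1,1,1,1,1,1,1,2).

Now H_k = ker ∂_k / im ∂_{k+1}, so:

  H_0: rank C_0 − rank ∂_1 = 10 − 9 = 1, and the invariant factors of ∂_1 are all 1, so H_0 ≅ Z.
  H_1: rank ker ∂_1 − rank ∂_2 = (30 − 9) − 20 = 1, and ∂_2 has invariant factor 2 > 1, so H_1 ≅ Z × Z/2.
  H_2: rank ker ∂_2 − rank ∂_3 = (20 − 20) − 0 = 0, and there is no ∂_3, so H_2 ≅ 0.

H_0 = Z,  H_1 = Z × Z/2,  H_2 = 0.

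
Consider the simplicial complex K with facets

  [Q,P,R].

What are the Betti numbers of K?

b_0 = 1, b_1 = 0, b_2 = 0.

We work with the vertex ordering P < Q < R. The simplices of K, each written with vertices in increasing order, are:

  0-simplices (3): P, Q, R
  1-simplices (3): PQ, PR, QR
  2-simplices (1): PQR

so the chain groups are C_0 ≅ Z^3, C_1 ≅ Z^3, C_2 ≅ Z^1.

The boundary map ∂_1: C_1 → C_0 maps an edge to its endpoints' difference, ∂[p,q] = q − p. For instance
  ∂QR = R − Q.
The 3×3 boundary matrix has rank 2 and Smith normal form diag(1,1).

The boundary map ∂_2: C_2 → C_1 sends each 2-simplex [p,q,r] to [q,r] − [p,r] + [p,q]. For instance
  ∂PQR = QR − PR + PQ.
The resulting 3×1 matrix has rank 1, and its Smith normal form has invariant factors (1).

Now H_k = ker ∂_k / im ∂_{k+1}, so:

  H_0: rank C_0 − rank ∂_1 = 3 − 2 = 1, and the invariant factors of ∂_1 are all 1, so H_0 = Z.
  H_1: rank ker ∂_1 − rank ∂_2 = (3 − 2) − 1 = 0, and the invariant factors of ∂_2 are all 1, so H_1 = 0.
  H_2: rank ker ∂_2 − rank ∂_3 = (1 − 1) − 0 = 0, and there is no ∂_3, so H_2 = 0.

Hence the Betti numbers are b_0 = 1, b_1 = 0, b_2 = 0.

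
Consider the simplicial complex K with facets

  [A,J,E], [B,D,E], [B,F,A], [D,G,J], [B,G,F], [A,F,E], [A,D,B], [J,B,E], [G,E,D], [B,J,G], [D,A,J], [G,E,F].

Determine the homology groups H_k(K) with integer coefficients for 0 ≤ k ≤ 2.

We work with the vertex ordering A < B < D < E < F < G < J. The simplices of K, each written with vertices in increasing order, are:

  0-simplices (7): A, B, D, E, F, G, J
  1-simplices (18): AB, AD, AE, AF, AJ, BD, BE, BF, BG, BJ, DE, DG, DJ, EF, EG, EJ, FG, GJ
  2-simplices (12): ABD, ABF, ADJ, AEF, AEJ, BDE, BEJ, BFG, BGJ, DEG, DGJ, EFG

giving chain groups C_0 ≅ Z^7, C_1 ≅ Z^18, C_2 ≅ Z^12.

∂_1: C_1 → C_0 is given by ∂[p,q] = [q] − [p]. For instance
  ∂GJ = J − G.
As a 7×18 matrix over Z this has rank 6, with invariant factors (1,1,1,1,1,1).

∂_2: C_2 → C_1 acts by ∂[p,q,r] = [q,r] − [p,r] + [p,q]. For instance
  ∂DGJ = GJ − DJ + DG,
  ∂AEF = EF − AF + AE.
The 18×12 boundary matrix has rank 12 and Smith normal form diag(1,1,1,1,1,1,1,1,1,1,1,2).

Now H_k = ker ∂_k / im ∂_{k+1}, so:

  H_0: rank C_0 − rank ∂_1 = 7 − 6 = 1, and the invariant factors of ∂_1 are all 1, so H_0 ≅ Z.
  H_1: rank ker ∂_1 − rank ∂_2 = (18 − 6) − 12 = 0, and ∂_2 has invariant factor 2 > 1, so H_1 ≅ Z_2.
  H_2: rank ker ∂_2 − rank ∂_3 = (12 − 12) − 0 = 0, and there is no ∂_3, so H_2 ≅ 0.

As a check, the Euler characteristic is 7 − 18 + 12 = 1, which agrees with 1 − 0 + 0 = 1.

H_0 ≅ Z,  H_1 ≅ Z_2,  H_2 = 0.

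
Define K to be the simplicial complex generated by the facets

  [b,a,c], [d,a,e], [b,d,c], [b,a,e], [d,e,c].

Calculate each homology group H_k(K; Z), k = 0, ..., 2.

H_0 = Z,  H_1 = Z,  H_2 = 0.

We work with the vertex ordering a < b < c < d < e. The simplices of K, each written with vertices in increasing order, are:

  0-simplices (5): a, b, c, d, e
  1-simplices (10): ab, ac, ad, ae, bc, bd, be, cd, ce, de
  2-simplices (5): abc, abe, ade, bcd, cde

so the chain groups are C_0 ≅ Z^5, C_1 ≅ Z^10, C_2 ≅ Z^5.

∂_1: C_1 → C_0 is given by ∂[p,q] = [q] − [p].
The resulting 5×10 matrix has rank 4, and its Smith normal form has invariant factors (1,1,1,1).

∂_2: C_2 → C_1 maps a triangle to the signed sum of its edges. For instance
  ∂abc = bc − ac + ab,
  ∂ade = de − ae + ad.
This gives a 10×5 integer matrix of rank 5; reducing to Smith normal form yields diagonal entries (1,1,1,1,1).

Reading off H_k = ker ∂_k / im ∂_{k+1}:

  H_0: rank C_0 − rank ∂_1 = 5 − 4 = 1, and the invariant factors of ∂_1 are all 1, so H_0 = Z.
  H_1: rank ker ∂_1 − rank ∂_2 = (10 − 4) − 5 = 1, and the invariant factors of ∂_2 are all 1, so H_1 = Z.
  H_2: rank ker ∂_2 − rank ∂_3 = (5 − 5) − 0 = 0, and there is no ∂_3, so H_2 = 0.

As a check, the Euler characteristic is 5 − 10 + 5 = 0, which agrees with 1 − 1 + 0 = 0.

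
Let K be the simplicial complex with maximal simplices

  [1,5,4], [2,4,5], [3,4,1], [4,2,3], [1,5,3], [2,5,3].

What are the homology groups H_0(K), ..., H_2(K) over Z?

H_0 ≅ Z,  H_1 = 0,  H_2 ≅ Z.

Take the total order 1 < 2 < 3 < 4 < 5 on the vertex set. Then K (dimension 2) consists of the simplices:

  0-simplices (5): [1], [2], [3], [4], [5]
  1-simplices (9): [1,3], [1,4], [1,5], [2,3], [2,4], [2,5], [3,4], [3,5], [4,5]
  2-simplices (6): [1,3,4], [1,3,5], [1,4,5], [2,3,4], [2,3,5], [2,4,5]

giving chain groups C_0 ≅ Z^5, C_1 ≅ Z^9, C_2 ≅ Z^6.

∂_1: C_1 → C_0 is given by ∂[p,q] = [q] − [p]. For instance
  ∂[3,5] = [5] − [3].
As a 5×9 matrix over Z this has rank 4, with invariant factors (1,1,1,1).

Boundary ∂_2: C_2 → C_1 sends each 2-simplex [p,q,r] to [q,r] − [p,r] + [p,q]. For instance
  ∂[2,3,4] = [3,4] − [2,4] + [2,3],
  ∂[2,4,5] = [4,5] − [2,5] + [2,4].
This gives a 9×6 integer matrix of rank 5; reducing to Smith normal form yields diagonal entries (1,1,1,1,1).

From H_k ≅ ker(∂_k) / im(∂_{k+1}) we obtain:

  H_0: rank C_0 − rank ∂_1 = 5 − 4 = 1, and the invariant factors of ∂_1 are all 1, so H_0 = Z.
  H_1: rank ker ∂_1 − rank ∂_2 = (9 − 4) − 5 = 0, and the invariant factors of ∂_2 are all 1, so H_1 = 0.
  H_2: rank ker ∂_2 − rank ∂_3 = (6 − 5) − 0 = 1, and there is no ∂_3, so H_2 = Z.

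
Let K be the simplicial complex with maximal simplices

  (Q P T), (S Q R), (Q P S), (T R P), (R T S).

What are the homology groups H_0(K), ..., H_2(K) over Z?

We work with the vertex ordering P < Q < R < S < T. The simplices of K, each written with vertices in increasing order, are:

  0-simplices (5): P, Q, R, S, T
  1-simplices (10): PQ, PR, PS, PT, QR, QS, QT, RS, RT, ST
  2-simplices (5): PQS, PQT, PRT, QRS, RST

so the chain groups are C_0 ≅ Z^5, C_1 ≅ Z^10, C_2 ≅ Z^5.

Boundary ∂_1: C_1 → C_0 maps an edge to its endpoints' difference, ∂[p,q] = q − p. For instance
  ∂QS = S − Q.
The resulting 5×10 matrix has rank 4, and its Smith normal form has invariant factors (1,1,1,1).

Boundary ∂_2: C_2 → C_1 maps a triangle to the signed sum of its edges. For instance
  ∂PQT = QT − PT + PQ,
  ∂PQS = QS − PS + PQ.
This gives a 10×5 integer matrix of rank 5; reducing to Smith normal form yields diagonal entries (1,1,1,1,1).

Reading off H_k = ker ∂_k / im ∂_{k+1}:

  H_0: rank C_0 − rank ∂_1 = 5 − 4 = 1, and the invariant factors of ∂_1 are all 1, so H_0 = Z.
  H_1: rank ker ∂_1 − rank ∂_2 = (10 − 4) − 5 = 1, and the invariant factors of ∂_2 are all 1, so H_1 = Z.
  H_2: rank ker ∂_2 − rank ∂_3 = (5 − 5) − 0 = 0, and there is no ∂_3, so H_2 = 0.

As a check, the Euler characteristic is 5 − 10 + 5 = 0, which agrees with 1 − 1 + 0 = 0.
(K is a triangulation of the Möbius band.)

H_0 ≅ Z,  H_1 ≅ Z,  H_2 = 0.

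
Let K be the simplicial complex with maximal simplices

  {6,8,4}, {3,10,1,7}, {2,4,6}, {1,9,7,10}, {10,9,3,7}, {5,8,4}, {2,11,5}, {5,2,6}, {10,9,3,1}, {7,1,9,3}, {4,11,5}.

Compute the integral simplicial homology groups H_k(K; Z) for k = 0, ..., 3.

H_0 = Z^2,  H_1 = Z,  H_2 = 0,  H_3 = Z.

Fix the vertex order 1 < 2 < 3 < 4 < 5 < 6 < 7 < 8 < 9 < 10 < 11 and write every simplex with vertices in increasing order. Then dim K = 3 and the simplices of K are:

  0-simplices (11): [1], [2], [3], [4], [5], [6], [7], [8], [9], [10], [11]
  1-simplices (22): [1,3], [1,7], [1,9], [1,10], [2,4], [2,5], [2,6], [2,11], [3,7], [3,9], [3,10], [4,5], [4,6], [4,8], [4,11], [5,6], [5,8], [5,11], [6,8], [7,9], [7,10], [9,10]
  2-simplices (16): [1,3,7], [1,3,9], [1,3,10], [1,7,9], [1,7,10], [1,9,10], [2,4,6], [2,5,6], [2,5,11], [3,7,9], [3,7,10], [3,9,10], [4,5,8], [4,5,11], [4,6,8], [7,9,10]
  3-simplices (5): [1,3,7,9], [1,3,7,10], [1,3,9,10], [1,7,9,10], [3,7,9,10]

so the chain groups are C_0 ≅ Z^11, C_1 ≅ Z^22, C_2 ≅ Z^16, C_3 ≅ Z^5.

Boundary ∂_1: C_1 → C_0 sends each edge [p,q] (with p < q) to q − p. For instance
  ∂[3,9] = [9] − [3].
As a 11×22 matrix over Z this has rank 9, with invariant factors (1,1,1,1,1,1,1,1,1).

∂_2: C_2 → C_1 sends each 2-simplex [p,q,r] to [q,r] − [p,r] + [p,q]. For instance
  ∂[2,4,6] = [4,6] − [2,6] + [2,4],
  ∂[2,5,6] = [5,6] − [2,6] + [2,5].
The resulting 22×16 matrix has rank 12, and its Smith normal form has invariant factors (1,1,1,1,1,1,1,1,1,1,1,1).

∂_3: C_3 → C_2 sends each 3-simplex σ to the alternating sum Σ_i (−1)^i (σ with its i-th vertex removed). For instance
  ∂[1,7,9,10] = [7,9,10] − [1,9,10] + [1,7,10] − [1,7,9],
  ∂[3,7,9,10] = [7,9,10] − [3,9,10] + [3,7,10] − [3,7,9].
The resulting 16×5 matrix has rank 4, and its Smith normal form has invariant factors (1,1,1,1).

Now H_k = ker ∂_k / im ∂_{k+1}, so:

  H_0: rank C_0 − rank ∂_1 = 11 − 9 = 2, and the invariant factors of ∂_1 are all 1, so H_0 ≅ Z^2.
  H_1: rank ker ∂_1 − rank ∂_2 = (22 − 9) − 12 = 1, and the invariant factors of ∂_2 are all 1, so H_1 ≅ Z.
  H_2: rank ker ∂_2 − rank ∂_3 = (16 − 12) − 4 = 0, and the invariant factors of ∂_3 are all 1, so H_2 ≅ 0.
  H_3: rank ker ∂_3 − rank ∂_4 = (5 − 4) − 0 = 1, and there is no ∂_4, so H_3 ≅ Z.

As a check, the Euler characteristic is 11 − 22 + 16 − 5 = 0, which agrees with 2 − 1 + 0 − 1 = 0.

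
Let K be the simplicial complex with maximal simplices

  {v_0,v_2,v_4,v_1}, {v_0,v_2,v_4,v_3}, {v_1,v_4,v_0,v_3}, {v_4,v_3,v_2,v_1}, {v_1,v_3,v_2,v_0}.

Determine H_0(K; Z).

H_0 = Z.

Fix the vertex order v_0 < v_1 < v_2 < v_3 < v_4 and write every simplex with vertices in increasing order. Then dim K = 3 and the simplices of K are:

  0-simplices (5): [v_0], [v_1], [v_2], [v_3], [v_4]
  1-simplices (10): [v_0,v_1], [v_0,v_2], [v_0,v_3], [v_0,v_4], [v_1,v_2], [v_1,v_3], [v_1,v_4], [v_2,v_3], [v_2,v_4], [v_3,v_4]
  2-simplices (10): [v_0,v_1,v_2], [v_0,v_1,v_3], [v_0,v_1,v_4], [v_0,v_2,v_3], [v_0,v_2,v_4], [v_0,v_3,v_4], [v_1,v_2,v_3], [v_1,v_2,v_4], [v_1,v_3,v_4], [v_2,v_3,v_4]
  3-simplices (5): [v_0,v_1,v_2,v_3], [v_0,v_1,v_2,v_4], [v_0,v_1,v_3,v_4], [v_0,v_2,v_3,v_4], [v_1,v_2,v_3,v_4]

so the chain groups are C_0 ≅ Z^5, C_1 ≅ Z^10, C_2 ≅ Z^10, C_3 ≅ Z^5.

The boundary map ∂_1: C_1 → C_0 maps an edge to its endpoints' difference, ∂[p,q] = q − p.
The 5×10 boundary matrix has rank 4 and Smith normal form diag(1,1,1,1).

∂_2: C_2 → C_1 sends each 2-simplex [p,q,r] to [q,r] − [p,r] + [p,q]. For instance
  ∂[v_0,v_1,v_4] = [v_1,v_4] − [v_0,v_4] + [v_0,v_1],
  ∂[v_0,v_1,v_2] = [v_1,v_2] − [v_0,v_2] + [v_0,v_1].
As a 10×10 matrix over Z this has rank 6, with invariant factors (1,1,1,1,1,1).

∂_3: C_3 → C_2 sends each 3-simplex σ to the alternating sum Σ_i (−1)^i (σ with its i-th vertex removed). For instance
  ∂[v_0,v_1,v_2,v_3] = [v_1,v_2,v_3] − [v_0,v_2,v_3] + [v_0,v_1,v_3] − [v_0,v_1,v_2],
  ∂[v_0,v_1,v_2,v_4] = [v_1,v_2,v_4] − [v_0,v_2,v_4] + [v_0,v_1,v_4] − [v_0,v_1,v_2].
As a 10×5 matrix over Z this has rank 4, with invariant factors (1,1,1,1).

Computing H_k = (kernel of ∂_k) / (image of ∂_{k+1}):

  H_0: rank C_0 − rank ∂_1 = 5 − 4 = 1, and the invariant factors of ∂_1 are all 1, so H_0 = Z.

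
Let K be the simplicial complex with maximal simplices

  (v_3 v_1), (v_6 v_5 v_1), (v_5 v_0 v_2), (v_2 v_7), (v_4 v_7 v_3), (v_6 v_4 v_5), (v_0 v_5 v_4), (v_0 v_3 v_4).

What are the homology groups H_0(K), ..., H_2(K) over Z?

We work with the vertex ordering v_0 < v_1 < v_2 < v_3 < v_4 < v_5 < v_6 < v_7. The simplices of K, each written with vertices in increasing order, are:

  0-simplices (8): [v_0], [v_1], [v_2], [v_3], [v_4], [v_5], [v_6], [v_7]
  1-simplices (15): (15 of them)
  2-simplices (6): [v_0,v_2,v_5], [v_0,v_3,v_4], [v_0,v_4,v_5], [v_1,v_5,v_6], [v_3,v_4,v_7], [v_4,v_5,v_6]

giving chain groups C_0 ≅ Z^8, C_1 ≅ Z^15, C_2 ≅ Z^6.

∂_1: C_1 → C_0 maps an edge to its endpoints' difference, ∂[p,q] = q − p.
This gives a 8×15 integer matrix of rank 7; reducing to Smith normal form yields diagonal entries (1,1,1,1,1,1,1).

Boundary ∂_2: C_2 → C_1 sends each 2-simplex [p,q,r] to [q,r] − [p,r] + [p,q]. For instance
  ∂[v_0,v_3,v_4] = [v_3,v_4] − [v_0,v_4] + [v_0,v_3],
  ∂[v_0,v_2,v_5] = [v_2,v_5] − [v_0,v_5] + [v_0,v_2].
The resulting 15×6 matrix has rank 6, and its Smith normal form has invariant factors (1,1,1,1,1,1).

From H_k ≅ ker(∂_k) / im(∂_{k+1}) we obtain:

  H_0: rank C_0 − rank ∂_1 = 8 − 7 = 1, and the invariant factors of ∂_1 are all 1, so H_0 ≅ Z.
  H_1: rank ker ∂_1 − rank ∂_2 = (15 − 7) − 6 = 2, and the invariant factors of ∂_2 are all 1, so H_1 ≅ Z^2.
  H_2: rank ker ∂_2 − rank ∂_3 = (6 − 6) − 0 = 0, and there is no ∂_3, so H_2 ≅ 0.

H_0 ≅ Z,  H_1 ≅ Z^2,  H_2 = 0.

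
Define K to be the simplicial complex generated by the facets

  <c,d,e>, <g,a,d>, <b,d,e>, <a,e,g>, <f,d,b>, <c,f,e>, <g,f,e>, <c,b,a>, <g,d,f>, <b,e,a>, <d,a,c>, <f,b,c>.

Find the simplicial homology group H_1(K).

Fix the vertex order a < b < c < d < e < f < g and write every simplex with vertices in increasing order. Then dim K = 2 and the simplices of K are:

  0-simplices (7): a, b, c, d, e, f, g
  1-simplices (18): ab, ac, ad, ae, ag, bc, bd, be, bf, cd, ce, cf, de, df, dg, ef, eg, fg
  2-simplices (12): abc, abe, acd, adg, aeg, bcf, bde, bdf, cde, cef, dfg, efg

Hence C_0 ≅ Z^7, C_1 ≅ Z^18, C_2 ≅ Z^12.

Boundary ∂_1: C_1 → C_0 maps an edge to its endpoints' difference, ∂[p,q] = q − p.
The resulting 7×18 matrix has rank 6, and its Smith normal form has invariant factors (1,1,1,1,1,1).

The boundary map ∂_2: C_2 → C_1 sends each 2-simplex [p,q,r] to [q,r] − [p,r] + [p,q]. For instance
  ∂abe = be − ae + ab,
  ∂dfg = fg − dg + df.
As a 18×12 matrix over Z this has rank 12, with invariant factors (1,1,1,1,1,1,1,1,1,1,1,2).

From H_k ≅ ker(∂_k) / im(∂_{k+1}) we obtain:

  H_1: rank ker ∂_1 − rank ∂_2 = (18 − 6) − 12 = 0, and ∂_2 has invariant factor 2 > 1, so H_1 = Z/2Z.

(K is a triangulation of the real projective plane RP^2.)

H_1 ≅ Z/2Z.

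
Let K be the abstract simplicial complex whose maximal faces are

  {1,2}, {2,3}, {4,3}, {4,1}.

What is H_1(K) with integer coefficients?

We work with the vertex ordering 1 < 2 < 3 < 4. The simplices of K, each written with vertices in increasing order, are:

  0-simplices (4): [1], [2], [3], [4]
  1-simplices (4): [1,2], [1,4], [2,3], [3,4]

so the chain groups are C_0 ≅ Z^4, C_1 ≅ Z^4.

The boundary map ∂_1: C_1 → C_0 is given by ∂[p,q] = [q] − [p]. For instance
  ∂[1,2] = [2] − [1].
The 4×4 boundary matrix has rank 3 and Smith normal form diag(1,1,1).

From H_k ≅ ker(∂_k) / im(∂_{k+1}) we obtain:

  H_1: rank ker ∂_1 − rank ∂_2 = (4 − 3) − 0 = 1, and there is no ∂_2, so H_1 = Z.

H_1 ≅ Z.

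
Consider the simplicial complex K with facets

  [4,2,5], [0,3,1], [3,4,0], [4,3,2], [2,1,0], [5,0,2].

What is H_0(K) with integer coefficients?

H_0 = Z.

We work with the vertex ordering 0 < 1 < 2 < 3 < 4 < 5. The simplices of K, each written with vertices in increasing order, are:

  0-simplices (6): [0], [1], [2], [3], [4], [5]
  1-simplices (12): [0,1], [0,2], [0,3], [0,4], [0,5], [1,2], [1,3], [2,3], [2,4], [2,5], [3,4], [4,5]
  2-simplices (6): [0,1,2], [0,1,3], [0,2,5], [0,3,4], [2,3,4], [2,4,5]

Hence C_0 ≅ Z^6, C_1 ≅ Z^12, C_2 ≅ Z^6.

Boundary ∂_1: C_1 → C_0 is given by ∂[p,q] = [q] − [p].
The 6×12 boundary matrix has rank 5 and Smith normal form diag(1,1,1,1,1).

∂_2: C_2 → C_1 sends each 2-simplex [p,q,r] to [q,r] − [p,r] + [p,q]. For instance
  ∂[0,2,5] = [2,5] − [0,5] + [0,2],
  ∂[0,3,4] = [3,4] − [0,4] + [0,3].
This gives a 12×6 integer matrix of rank 6; reducing to Smith normal form yields diagonal entries (1,1,1,1,1,1).

Reading off H_k = ker ∂_k / im ∂_{k+1}:

  H_0: rank C_0 − rank ∂_1 = 6 − 5 = 1, and the invariant factors of ∂_1 are all 1, so H_0 = Z.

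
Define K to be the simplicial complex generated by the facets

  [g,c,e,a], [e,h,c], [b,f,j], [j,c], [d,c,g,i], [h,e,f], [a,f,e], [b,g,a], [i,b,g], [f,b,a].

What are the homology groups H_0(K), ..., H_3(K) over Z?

H_0 ≅ Z,  H_1 ≅ Z,  H_2 = 0,  H_3 = 0.

We work with the vertex ordering a < b < c < d < e < f < g < h < i < j. The simplices of K, each written with vertices in increasing order, are:

  0-simplices (10): a, b, c, d, e, f, g, h, i, j
  1-simplices (23): ab, ac, ae, af, ag, bf, bg, bi, bj, cd, ce, cg, ch, ci, cj, dg, di, ef, eg, eh, fh, fj, gi
  2-simplices (15): abf, abg, ace, acg, aef, aeg, bfj, bgi, cdg, cdi, ceg, ceh, cgi, dgi, efh
  3-simplices (2): aceg, cdgi

Hence C_0 ≅ Z^10, C_1 ≅ Z^23, C_2 ≅ Z^15, C_3 ≅ Z^2.

The boundary map ∂_1: C_1 → C_0 maps an edge to its endpoints' difference, ∂[p,q] = q − p. For instance
  ∂ae = e − a.
As a 10×23 matrix over Z this has rank 9, with invariant factors (1,1,1,1,1,1,1,1,1).

∂_2: C_2 → C_1 sends each 2-simplex [p,q,r] to [q,r] − [p,r] + [p,q]. For instance
  ∂cgi = gi − ci + cg,
  ∂cdg = dg − cg + cd.
The 23×15 boundary matrix has rank 13 and Smith normal form diag(1,1,1,1,1,1,1,1,1,1,1,1,1).

The boundary map ∂_3: C_3 → C_2 sends each 3-simplex σ to the alternating sum Σ_i (−1)^i (σ with its i-th vertex removed). For instance
  ∂cdgi = dgi − cgi + cdi − cdg,
  ∂aceg = ceg − aeg + acg − ace.
The resulting 15×2 matrix has rank 2, and its Smith normal form has invariant factors (1,1).

Computing H_k = (kernel of ∂_k) / (image of ∂_{k+1}):

  H_0: rank C_0 − rank ∂_1 = 10 − 9 = 1, and the invariant factors of ∂_1 are all 1, so H_0 = Z.
  H_1: rank ker ∂_1 − rank ∂_2 = (23 − 9) − 13 = 1, and the invariant factors of ∂_2 are all 1, so H_1 = Z.
  H_2: rank ker ∂_2 − rank ∂_3 = (15 − 13) − 2 = 0, and the invariant factors of ∂_3 are all 1, so H_2 = 0.
  H_3: rank ker ∂_3 − rank ∂_4 = (2 − 2) − 0 = 0, and there is no ∂_4, so H_3 = 0.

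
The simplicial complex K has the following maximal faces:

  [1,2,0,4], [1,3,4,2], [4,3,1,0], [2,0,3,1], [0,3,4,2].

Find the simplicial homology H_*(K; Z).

H_0 = Z,  H_1 = 0,  H_2 = 0,  H_3 = Z.

Take the total order 0 < 1 < 2 < 3 < 4 on the vertex set. Then K (dimension 3) consists of the simplices:

  0-simplices (5): [0], [1], [2], [3], [4]
  1-simplices (10): [0,1], [0,2], [0,3], [0,4], [1,2], [1,3], [1,4], [2,3], [2,4], [3,4]
  2-simplices (10): [0,1,2], [0,1,3], [0,1,4], [0,2,3], [0,2,4], [0,3,4], [1,2,3], [1,2,4], [1,3,4], [2,3,4]
  3-simplices (5): [0,1,2,3], [0,1,2,4], [0,1,3,4], [0,2,3,4], [1,2,3,4]

so the chain groups are C_0 ≅ Z^5, C_1 ≅ Z^10, C_2 ≅ Z^10, C_3 ≅ Z^5.

∂_1: C_1 → C_0 maps an edge to its endpoints' difference, ∂[p,q] = q − p. For instance
  ∂[1,4] = [4] − [1].
The resulting 5×10 matrix has rank 4, and its Smith normal form has invariant factors (1,1,1,1).

∂_2: C_2 → C_1 sends each 2-simplex [p,q,r] to [q,r] − [p,r] + [p,q]. For instance
  ∂[1,3,4] = [3,4] − [1,4] + [1,3],
  ∂[0,1,4] = [1,4] − [0,4] + [0,1].
As a 10×10 matrix over Z this has rank 6, with invariant factors (1,1,1,1,1,1).

Boundary ∂_3: C_3 → C_2 sends each 3-simplex σ to the alternating sum Σ_i (−1)^i (σ with its i-th vertex removed). For instance
  ∂[0,1,3,4] = [1,3,4] − [0,3,4] + [0,1,4] − [0,1,3],
  ∂[0,2,3,4] = [2,3,4] − [0,3,4] + [0,2,4] − [0,2,3].
This gives a 10×5 integer matrix of rank 4; reducing to Smith normal form yields diagonal entries (1,1,1,1).

Reading off H_k = ker ∂_k / im ∂_{k+1}:

  H_0: rank C_0 − rank ∂_1 = 5 − 4 = 1, and the invariant factors of ∂_1 are all 1, so H_0 ≅ Z.
  H_1: rank ker ∂_1 − rank ∂_2 = (10 − 4) − 6 = 0, and the invariant factors of ∂_2 are all 1, so H_1 ≅ 0.
  H_2: rank ker ∂_2 − rank ∂_3 = (10 − 6) − 4 = 0, and the invariant factors of ∂_3 are all 1, so H_2 ≅ 0.
  H_3: rank ker ∂_3 − rank ∂_4 = (5 − 4) − 0 = 1, and there is no ∂_4, so H_3 ≅ Z.

As a check, the Euler characteristic is 5 − 10 + 10 − 5 = 0, which agrees with 1 − 0 + 0 − 1 = 0.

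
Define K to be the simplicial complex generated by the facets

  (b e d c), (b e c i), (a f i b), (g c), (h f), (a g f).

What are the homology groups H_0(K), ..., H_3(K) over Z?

K has 9 vertices, 18 edges, 12 triangles, 3 3-simplices.
rank ∂_0 = 0, rank ∂_1 = 8 ⇒ b_0 = 9 − 0 − 8 = 1; all invariant factors of ∂_1 are 1 so no torsion. So H_0 ≅ Z.
rank ∂_1 = 8, rank ∂_2 = 9 ⇒ b_1 = 18 − 8 − 9 = 1; all invariant factors of ∂_2 are 1 so no torsion. So H_1 ≅ Z.
rank ∂_2 = 9, rank ∂_3 = 3 ⇒ b_2 = 12 − 9 − 3 = 0; all invariant factors of ∂_3 are 1 so no torsion. So H_2 ≅ 0.
rank ∂_3 = 3, rank ∂_4 = 0 ⇒ b_3 = 3 − 3 − 0 = 0. So H_3 ≅ 0.

H_0 = Z,  H_1 = Z,  H_2 = 0,  H_3 = 0.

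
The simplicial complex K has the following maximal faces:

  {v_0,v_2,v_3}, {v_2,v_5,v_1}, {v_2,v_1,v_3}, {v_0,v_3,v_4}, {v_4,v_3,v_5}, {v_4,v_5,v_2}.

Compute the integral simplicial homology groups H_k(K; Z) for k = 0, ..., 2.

Fix the vertex order v_0 < v_1 < v_2 < v_3 < v_4 < v_5 and write every simplex with vertices in increasing order. Then dim K = 2 and the simplices of K are:

  0-simplices (6): [v_0], [v_1], [v_2], [v_3], [v_4], [v_5]
  1-simplices (12): [v_0,v_2], [v_0,v_3], [v_0,v_4], [v_1,v_2], [v_1,v_3], [v_1,v_5], [v_2,v_3], [v_2,v_4], [v_2,v_5], [v_3,v_4], [v_3,v_5], [v_4,v_5]
  2-simplices (6): [v_0,v_2,v_3], [v_0,v_3,v_4], [v_1,v_2,v_3], [v_1,v_2,v_5], [v_2,v_4,v_5], [v_3,v_4,v_5]

Hence C_0 ≅ Z^6, C_1 ≅ Z^12, C_2 ≅ Z^6.

∂_1: C_1 → C_0 maps an edge to its endpoints' difference, ∂[p,q] = q − p.
The resulting 6×12 matrix has rank 5, and its Smith normal form has invariant factors (1,1,1,1,1).

The boundary map ∂_2: C_2 → C_1 acts by ∂[p,q,r] = [q,r] − [p,r] + [p,q]. For instance
  ∂[v_1,v_2,v_5] = [v_2,v_5] − [v_1,v_5] + [v_1,v_2],
  ∂[v_1,v_2,v_3] = [v_2,v_3] − [v_1,v_3] + [v_1,v_2].
This gives a 12×6 integer matrix of rank 6; reducing to Smith normal form yields diagonal entries (1,1,1,1,1,1).

Now H_k = ker ∂_k / im ∂_{k+1}, so:

  H_0: rank C_0 − rank ∂_1 = 6 − 5 = 1, and the invariant factors of ∂_1 are all 1, so H_0 = Z.
  H_1: rank ker ∂_1 − rank ∂_2 = (12 − 5) − 6 = 1, and the invariant factors of ∂_2 are all 1, so H_1 = Z.
  H_2: rank ker ∂_2 − rank ∂_3 = (6 − 6) − 0 = 0, and there is no ∂_3, so H_2 = 0.

H_0 = Z,  H_1 = Z,  H_2 = 0.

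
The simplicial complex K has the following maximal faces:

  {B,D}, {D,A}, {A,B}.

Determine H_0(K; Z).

H_0 ≅ Z.

Fix the vertex order A < B < D and write every simplex with vertices in increasing order. Then dim K = 1 and the simplices of K are:

  0-simplices (3): A, B, D
  1-simplices (3): AB, AD, BD

Hence C_0 ≅ Z^3, C_1 ≅ Z^3.

Boundary ∂_1: C_1 → C_0 sends each edge [p,q] (with p < q) to q − p. For instance
  ∂AD = D − A.
The 3×3 boundary matrix has rank 2 and Smith normal form diag(1,1).

Computing H_k = (kernel of ∂_k) / (image of ∂_{k+1}):

  H_0: rank C_0 − rank ∂_1 = 3 − 2 = 1, and the invariant factors of ∂_1 are all 1, so H_0 = Z.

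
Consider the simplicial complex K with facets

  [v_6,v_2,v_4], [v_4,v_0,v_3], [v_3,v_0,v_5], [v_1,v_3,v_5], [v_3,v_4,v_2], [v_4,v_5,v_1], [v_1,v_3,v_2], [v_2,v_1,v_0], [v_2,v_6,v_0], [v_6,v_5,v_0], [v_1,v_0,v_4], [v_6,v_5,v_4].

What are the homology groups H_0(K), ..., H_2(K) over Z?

Order the vertices as v_0 < v_1 < v_2 < v_3 < v_4 < v_5 < v_6. Listing each simplex with vertices in this order, K has dimension 2 with simplices:

  0-simplices (7): [v_0], [v_1], [v_2], [v_3], [v_4], [v_5], [v_6]
  1-simplices (18): (18 of them)
  2-simplices (12): (12 of them)

Hence C_0 ≅ Z^7, C_1 ≅ Z^18, C_2 ≅ Z^12.

∂_1: C_1 → C_0 is given by ∂[p,q] = [q] − [p].
The 7×18 boundary matrix has rank 6 and Smith normal form diag(1,1,1,1,1,1).

Boundary ∂_2: C_2 → C_1 sends each 2-simplex [p,q,r] to [q,r] − [p,r] + [p,q]. For instance
  ∂[v_1,v_3,v_5] = [v_3,v_5] − [v_1,v_5] + [v_1,v_3],
  ∂[v_1,v_4,v_5] = [v_4,v_5] − [v_1,v_5] + [v_1,v_4].
As a 18×12 matrix over Z this has rank 12, with invariant factors (1,1,1,1,1,1,1,1,1,1,1,2).

Now H_k = ker ∂_k / im ∂_{k+1}, so:

  H_0: rank C_0 − rank ∂_1 = 7 − 6 = 1, and the invariant factors of ∂_1 are all 1, so H_0 ≅ Z.
  H_1: rank ker ∂_1 − rank ∂_2 = (18 − 6) − 12 = 0, and ∂_2 has invariant factor 2 > 1, so H_1 ≅ Z/2.
  H_2: rank ker ∂_2 − rank ∂_3 = (12 − 12) − 0 = 0, and there is no ∂_3, so H_2 ≅ 0.

H_0 ≅ Z,  H_1 ≅ Z/2,  H_2 = 0.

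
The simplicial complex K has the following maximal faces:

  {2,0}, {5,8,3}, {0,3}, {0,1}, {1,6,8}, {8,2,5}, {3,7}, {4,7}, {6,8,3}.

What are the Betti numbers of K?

b_0 = 1, b_1 = 2, b_2 = 0.

Take the total order 0 < 1 < 2 < 3 < 4 < 5 < 6 < 7 < 8 on the vertex set. Then K (dimension 2) consists of the simplices:

  0-simplices (9): [0], [1], [2], [3], [4], [5], [6], [7], [8]
  1-simplices (14): [0,1], [0,2], [0,3], [1,6], [1,8], [2,5], [2,8], [3,5], [3,6], [3,7], [3,8], [4,7], [5,8], [6,8]
  2-simplices (4): [1,6,8], [2,5,8], [3,5,8], [3,6,8]

Hence C_0 ≅ Z^9, C_1 ≅ Z^14, C_2 ≅ Z^4.

Boundary ∂_1: C_1 → C_0 sends each edge [p,q] (with p < q) to q − p. For instance
  ∂[3,7] = [7] − [3].
The 9×14 boundary matrix has rank 8 and Smith normal form diag(1,1,1,1,1,1,1,1).

Boundary ∂_2: C_2 → C_1 sends each 2-simplex [p,q,r] to [q,r] − [p,r] + [p,q]. For instance
  ∂[2,5,8] = [5,8] − [2,8] + [2,5],
  ∂[1,6,8] = [6,8] − [1,8] + [1,6].
As a 14×4 matrix over Z this has rank 4, with invariant factors (1,1,1,1).

Computing H_k = (kernel of ∂_k) / (image of ∂_{k+1}):

  H_0: rank C_0 − rank ∂_1 = 9 − 8 = 1, and the invariant factors of ∂_1 are all 1, so H_0 ≅ Z.
  H_1: rank ker ∂_1 − rank ∂_2 = (14 − 8) − 4 = 2, and the invariant factors of ∂_2 are all 1, so H_1 ≅ Z^2.
  H_2: rank ker ∂_2 − rank ∂_3 = (4 − 4) − 0 = 0, and there is no ∂_3, so H_2 ≅ 0.

Hence the Betti numbers are b_0 = 1, b_1 = 2, b_2 = 0.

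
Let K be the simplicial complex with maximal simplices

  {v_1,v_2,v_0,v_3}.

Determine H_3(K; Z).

Order the vertices as v_0 < v_1 < v_2 < v_3. Listing each simplex with vertices in this order, K has dimension 3 with simplices:

  0-simplices (4): [v_0], [v_1], [v_2], [v_3]
  1-simplices (6): [v_0,v_1], [v_0,v_2], [v_0,v_3], [v_1,v_2], [v_1,v_3], [v_2,v_3]
  2-simplices (4): [v_0,v_1,v_2], [v_0,v_1,v_3], [v_0,v_2,v_3], [v_1,v_2,v_3]
  3-simplices (1): [v_0,v_1,v_2,v_3]

Hence C_0 ≅ Z^4, C_1 ≅ Z^6, C_2 ≅ Z^4, C_3 ≅ Z^1.

∂_1: C_1 → C_0 sends each edge [p,q] (with p < q) to q − p.
The resulting 4×6 matrix has rank 3, and its Smith normal form has invariant factors (1,1,1).

Boundary ∂_2: C_2 → C_1 acts by ∂[p,q,r] = [q,r] − [p,r] + [p,q]. For instance
  ∂[v_0,v_2,v_3] = [v_2,v_3] − [v_0,v_3] + [v_0,v_2],
  ∂[v_1,v_2,v_3] = [v_2,v_3] − [v_1,v_3] + [v_1,v_2].
This gives a 6×4 integer matrix of rank 3; reducing to Smith normal form yields diagonal entries (1,1,1).

The boundary map ∂_3: C_3 → C_2 sends each 3-simplex σ to the alternating sum Σ_i (−1)^i (σ with its i-th vertex removed). For instance
  ∂[v_0,v_1,v_2,v_3] = [v_1,v_2,v_3] − [v_0,v_2,v_3] + [v_0,v_1,v_3] − [v_0,v_1,v_2].
The resulting 4×1 matrix has rank 1, and its Smith normal form has invariant factors (1).

From H_k ≅ ker(∂_k) / im(∂_{k+1}) we obtain:

  H_3: rank ker ∂_3 − rank ∂_4 = (1 − 1) − 0 = 0, and there is no ∂_4, so H_3 = 0.

H_3 ≅ 0.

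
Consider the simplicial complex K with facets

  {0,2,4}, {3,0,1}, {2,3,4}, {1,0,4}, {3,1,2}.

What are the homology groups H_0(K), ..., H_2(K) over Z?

H_0 = Z,  H_1 = Z,  H_2 = 0.

We work with the vertex ordering 0 < 1 < 2 < 3 < 4. The simplices of K, each written with vertices in increasing order, are:

  0-simplices (5): [0], [1], [2], [3], [4]
  1-simplices (10): [0,1], [0,2], [0,3], [0,4], [1,2], [1,3], [1,4], [2,3], [2,4], [3,4]
  2-simplices (5): [0,1,3], [0,1,4], [0,2,4], [1,2,3], [2,3,4]

giving chain groups C_0 ≅ Z^5, C_1 ≅ Z^10, C_2 ≅ Z^5.

∂_1: C_1 → C_0 is given by ∂[p,q] = [q] − [p]. For instance
  ∂[0,2] = [2] − [0].
As a 5×10 matrix over Z this has rank 4, with invariant factors (1,1,1,1).

Boundary ∂_2: C_2 → C_1 maps a triangle to the signed sum of its edges. For instance
  ∂[0,2,4] = [2,4] − [0,4] + [0,2],
  ∂[0,1,4] = [1,4] − [0,4] + [0,1].
This gives a 10×5 integer matrix of rank 5; reducing to Smith normal form yields diagonal entries (1,1,1,1,1).

Computing H_k = (kernel of ∂_k) / (image of ∂_{k+1}):

  H_0: rank C_0 − rank ∂_1 = 5 − 4 = 1, and the invariant factors of ∂_1 are all 1, so H_0 = Z.
  H_1: rank ker ∂_1 − rank ∂_2 = (10 − 4) − 5 = 1, and the invariant factors of ∂_2 are all 1, so H_1 = Z.
  H_2: rank ker ∂_2 − rank ∂_3 = (5 − 5) − 0 = 0, and there is no ∂_3, so H_2 = 0.

As a check, the Euler characteristic is 5 − 10 + 5 = 0, which agrees with 1 − 1 + 0 = 0.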